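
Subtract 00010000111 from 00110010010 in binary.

Method 1 - Direct subtraction (column by column from the right: bit − bit − borrow-in; if negative, add 2 and borrow 1 from the next column):
borrow: 00000011110
        00110010010
-       00010000111
-------------------
        00100001011

Method 2 - Add two's complement:
Two's complement of 00010000111: invert → 11101111000, add 1 → 11101111001
  00110010010
+ 11101111001
-------------
 100100001011  (end carry out of the top bit = 1)
Discarding the end carry: 00100001011
Decimal check:
  00110010010 = 256 + 128 + 16 + 2 = 402
  00010000111 = 128 + 4 + 2 + 1 = 135
  402 - 135 = 267, and 00100001011 = 256 + 8 + 2 + 1 = 267 ✓



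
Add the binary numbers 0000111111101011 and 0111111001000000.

Add column by column from the right: bit + bit + carry-in; write the sum mod 2, carry 1 when the sum is 2 or 3.
carry:  1111111110000000
        0000111111101011
+       0111111001000000
------------------------
       01000111000101011
(the carry out of the leftmost column, 0, becomes the leading bit)
Decimal check:
  0000111111101011 = 2048 + 1024 + 512 + 256 + 128 + 64 + 32 + 8 + 2 + 1 = 4075
  0111111001000000 = 16384 + 8192 + 4096 + 2048 + 1024 + 512 + 64 = 32320
  4075 + 32320 = 36395, and 01000111000101011 = 32768 + 2048 + 1024 + 512 + 32 + 8 + 2 + 1 = 36395 ✓



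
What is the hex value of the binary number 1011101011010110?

Group into 4-bit nibbles from right:
  1011 = B
  1010 = A
  1101 = D
  0110 = 6
Result: BAD6



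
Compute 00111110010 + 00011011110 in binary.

Add column by column from the right: bit + bit + carry-in; write the sum mod 2, carry 1 when the sum is 2 or 3.
carry:  01111111100
        00111110010
+       00011011110
-------------------
       001011010000
(the carry out of the leftmost column, 0, becomes the leading bit)
Decimal check:
  00111110010 = 256 + 128 + 64 + 32 + 16 + 2 = 498
  00011011110 = 128 + 64 + 16 + 8 + 4 + 2 = 222
  498 + 222 = 720, and 001011010000 = 512 + 128 + 64 + 16 = 720 ✓



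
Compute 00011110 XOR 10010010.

XOR: 1 when bits differ
  00011110
^ 10010010
----------
  10001100
Decimal: 30 ^ 146 = 140



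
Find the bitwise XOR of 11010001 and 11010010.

XOR: 1 when bits differ
  11010001
^ 11010010
----------
  00000011
Decimal: 209 ^ 210 = 3



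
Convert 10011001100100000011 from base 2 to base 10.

Sum of powers of 2 for each 1-bit:
2^0 + 2^1 + 2^8 + 2^11 + 2^12 + 2^15 + 2^16 + 2^19
= 1 + 2 + 256 + 2048 + 4096 + 32768 + 65536 + 524288
= 628995



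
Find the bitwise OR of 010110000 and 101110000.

OR: 1 when either bit is 1
  010110000
| 101110000
-----------
  111110000
Decimal: 176 | 368 = 496



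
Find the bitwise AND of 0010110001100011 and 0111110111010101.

AND: 1 only when both bits are 1
  0010110001100011
& 0111110111010101
------------------
  0010110001000001
Decimal: 11363 & 32213 = 11329



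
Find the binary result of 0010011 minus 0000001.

Method 1 - Direct subtraction (column by column from the right: bit − bit − borrow-in; if negative, add 2 and borrow 1 from the next column):
borrow: 0000000
        0010011
-       0000001
---------------
        0010010

Method 2 - Add two's complement:
Two's complement of 0000001: invert → 1111110, add 1 → 1111111
  0010011
+ 1111111
---------
 10010010  (end carry out of the top bit = 1)
Discarding the end carry: 0010010
Decimal check:
  0010011 = 16 + 2 + 1 = 19
  0000001 = 1
  19 - 1 = 18, and 0010010 = 16 + 2 = 18 ✓



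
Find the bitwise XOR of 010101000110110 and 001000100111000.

XOR: 1 when bits differ
  010101000110110
^ 001000100111000
-----------------
  011101100001110
Decimal: 10806 ^ 4408 = 15118



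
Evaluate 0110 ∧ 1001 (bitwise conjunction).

AND: 1 only when both bits are 1
  0110
& 1001
------
  0000
Decimal: 6 & 9 = 0



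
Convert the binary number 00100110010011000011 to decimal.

Sum of powers of 2 for each 1-bit:
2^0 + 2^1 + 2^6 + 2^7 + 2^10 + 2^13 + 2^14 + 2^17
= 1 + 2 + 64 + 128 + 1024 + 8192 + 16384 + 131072
= 156867



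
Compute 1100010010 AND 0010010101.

AND: 1 only when both bits are 1
  1100010010
& 0010010101
------------
  0000010000
Decimal: 786 & 149 = 16



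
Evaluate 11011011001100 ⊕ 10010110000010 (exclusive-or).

XOR: 1 when bits differ
  11011011001100
^ 10010110000010
----------------
  01001101001110
Decimal: 14028 ^ 9602 = 4942



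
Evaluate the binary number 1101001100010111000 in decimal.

Sum of powers of 2 for each 1-bit:
2^3 + 2^4 + 2^5 + 2^7 + 2^11 + 2^12 + 2^15 + 2^17 + 2^18
= 8 + 16 + 32 + 128 + 2048 + 4096 + 32768 + 131072 + 262144
= 432312



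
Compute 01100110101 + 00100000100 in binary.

Add column by column from the right: bit + bit + carry-in; write the sum mod 2, carry 1 when the sum is 2 or 3.
carry:  11000001000
        01100110101
+       00100000100
-------------------
       010000111001
(the carry out of the leftmost column, 0, becomes the leading bit)
Decimal check:
  01100110101 = 512 + 256 + 32 + 16 + 4 + 1 = 821
  00100000100 = 256 + 4 = 260
  821 + 260 = 1081, and 010000111001 = 1024 + 32 + 16 + 8 + 1 = 1081 ✓



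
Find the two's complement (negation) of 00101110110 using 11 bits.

Original: 00101110110
Step 1 - Invert all bits: 11010001001
Step 2 - Add 1: 11010001010
Verification: 00101110110 + 11010001010 = 100000000000; discarding the end carry (carry out of the top bit) leaves the 11-bit value 00000000000, as required for x + (-x)



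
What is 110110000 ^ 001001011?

XOR: 1 when bits differ
  110110000
^ 001001011
-----------
  111111011
Decimal: 432 ^ 75 = 507



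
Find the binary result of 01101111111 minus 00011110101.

Method 1 - Direct subtraction (column by column from the right: bit − bit − borrow-in; if negative, add 2 and borrow 1 from the next column):
borrow: 00100000000
        01101111111
-       00011110101
-------------------
        01010001010

Method 2 - Add two's complement:
Two's complement of 00011110101: invert → 11100001010, add 1 → 11100001011
  01101111111
+ 11100001011
-------------
 101010001010  (end carry out of the top bit = 1)
Discarding the end carry: 01010001010
Decimal check:
  01101111111 = 512 + 256 + 64 + 32 + 16 + 8 + 4 + 2 + 1 = 895
  00011110101 = 128 + 64 + 32 + 16 + 4 + 1 = 245
  895 - 245 = 650, and 01010001010 = 512 + 128 + 8 + 2 = 650 ✓



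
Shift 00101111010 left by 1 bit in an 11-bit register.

Original: 00101111010 (decimal 378)
Shift left by 1 position
Append 1 zero on the right
Result: 01011110100 (decimal 756)
Equivalent: 378 << 1 = 378 × 2^1 = 756



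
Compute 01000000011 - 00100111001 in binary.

Method 1 - Direct subtraction (column by column from the right: bit − bit − borrow-in; if negative, add 2 and borrow 1 from the next column):
borrow: 01111110000
        01000000011
-       00100111001
-------------------
        00011001010

Method 2 - Add two's complement:
Two's complement of 00100111001: invert → 11011000110, add 1 → 11011000111
  01000000011
+ 11011000111
-------------
 100011001010  (end carry out of the top bit = 1)
Discarding the end carry: 00011001010
Decimal check:
  01000000011 = 512 + 2 + 1 = 515
  00100111001 = 256 + 32 + 16 + 8 + 1 = 313
  515 - 313 = 202, and 00011001010 = 128 + 64 + 8 + 2 = 202 ✓



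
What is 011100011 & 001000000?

AND: 1 only when both bits are 1
  011100011
& 001000000
-----------
  001000000
Decimal: 227 & 64 = 64



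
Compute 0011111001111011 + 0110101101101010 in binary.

Add column by column from the right: bit + bit + carry-in; write the sum mod 2, carry 1 when the sum is 2 or 3.
carry:  1111110011110100
        0011111001111011
+       0110101101101010
------------------------
       01010100111100101
(the carry out of the leftmost column, 0, becomes the leading bit)
Decimal check:
  0011111001111011 = 8192 + 4096 + 2048 + 1024 + 512 + 64 + 32 + 16 + 8 + 2 + 1 = 15995
  0110101101101010 = 16384 + 8192 + 2048 + 512 + 256 + 64 + 32 + 8 + 2 = 27498
  15995 + 27498 = 43493, and 01010100111100101 = 32768 + 8192 + 2048 + 256 + 128 + 64 + 32 + 4 + 1 = 43493 ✓



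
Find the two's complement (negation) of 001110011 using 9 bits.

Original: 001110011
Step 1 - Invert all bits: 110001100
Step 2 - Add 1: 110001101
Verification: 001110011 + 110001101 = 1000000000; discarding the end carry (carry out of the top bit) leaves the 9-bit value 000000000, as required for x + (-x)



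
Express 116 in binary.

Using repeated division by 2:
116 ÷ 2 = 58 remainder 0
58 ÷ 2 = 29 remainder 0
29 ÷ 2 = 14 remainder 1
14 ÷ 2 = 7 remainder 0
7 ÷ 2 = 3 remainder 1
3 ÷ 2 = 1 remainder 1
1 ÷ 2 = 0 remainder 1
Reading remainders bottom to top: 1110100



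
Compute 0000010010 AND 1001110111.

AND: 1 only when both bits are 1
  0000010010
& 1001110111
------------
  0000010010
Decimal: 18 & 631 = 18



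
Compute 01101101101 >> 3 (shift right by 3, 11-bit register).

Original: 01101101101 (decimal 877)
Shift right by 3 positions
Drop the 3 low bits; fill with zeros on the left
Result: 00001101101 (decimal 109)
Equivalent: 877 >> 3 = 877 ÷ 2^3 = 109



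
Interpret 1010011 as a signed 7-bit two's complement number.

Binary: 1010011
Sign bit: 1 (negative)
Invert: 0101100
Add 1:  0101101
Magnitude: 0101101 = 32 + 8 + 4 + 1 = 45
Value: -45



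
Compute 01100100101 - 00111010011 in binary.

Method 1 - Direct subtraction (column by column from the right: bit − bit − borrow-in; if negative, add 2 and borrow 1 from the next column):
borrow: 01110100100
        01100100101
-       00111010011
-------------------
        00101010010

Method 2 - Add two's complement:
Two's complement of 00111010011: invert → 11000101100, add 1 → 11000101101
  01100100101
+ 11000101101
-------------
 100101010010  (end carry out of the top bit = 1)
Discarding the end carry: 00101010010
Decimal check:
  01100100101 = 512 + 256 + 32 + 4 + 1 = 805
  00111010011 = 256 + 128 + 64 + 16 + 2 + 1 = 467
  805 - 467 = 338, and 00101010010 = 256 + 64 + 16 + 2 = 338 ✓



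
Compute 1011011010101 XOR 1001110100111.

XOR: 1 when bits differ
  1011011010101
^ 1001110100111
---------------
  0010101110010
Decimal: 5845 ^ 5031 = 1394



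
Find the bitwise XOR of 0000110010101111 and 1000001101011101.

XOR: 1 when bits differ
  0000110010101111
^ 1000001101011101
------------------
  1000111111110010
Decimal: 3247 ^ 33629 = 36850



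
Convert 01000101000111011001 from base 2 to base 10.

Sum of powers of 2 for each 1-bit:
2^0 + 2^3 + 2^4 + 2^6 + 2^7 + 2^8 + 2^12 + 2^14 + 2^18
= 1 + 8 + 16 + 64 + 128 + 256 + 4096 + 16384 + 262144
= 283097



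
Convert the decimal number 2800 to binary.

Using repeated division by 2:
2800 ÷ 2 = 1400 remainder 0
1400 ÷ 2 = 700 remainder 0
700 ÷ 2 = 350 remainder 0
350 ÷ 2 = 175 remainder 0
175 ÷ 2 = 87 remainder 1
87 ÷ 2 = 43 remainder 1
43 ÷ 2 = 21 remainder 1
21 ÷ 2 = 10 remainder 1
10 ÷ 2 = 5 remainder 0
5 ÷ 2 = 2 remainder 1
2 ÷ 2 = 1 remainder 0
1 ÷ 2 = 0 remainder 1
Reading remainders bottom to top: 101011110000



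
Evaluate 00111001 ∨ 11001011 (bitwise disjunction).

OR: 1 when either bit is 1
  00111001
| 11001011
----------
  11111011
Decimal: 57 | 203 = 251



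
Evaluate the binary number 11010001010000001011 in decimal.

Sum of powers of 2 for each 1-bit:
2^0 + 2^1 + 2^3 + 2^10 + 2^12 + 2^16 + 2^18 + 2^19
= 1 + 2 + 8 + 1024 + 4096 + 65536 + 262144 + 524288
= 857099



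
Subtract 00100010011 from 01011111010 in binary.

Method 1 - Direct subtraction (column by column from the right: bit − bit − borrow-in; if negative, add 2 and borrow 1 from the next column):
borrow: 01000001110
        01011111010
-       00100010011
-------------------
        00111100111

Method 2 - Add two's complement:
Two's complement of 00100010011: invert → 11011101100, add 1 → 11011101101
  01011111010
+ 11011101101
-------------
 100111100111  (end carry out of the top bit = 1)
Discarding the end carry: 00111100111
Decimal check:
  01011111010 = 512 + 128 + 64 + 32 + 16 + 8 + 2 = 762
  00100010011 = 256 + 16 + 2 + 1 = 275
  762 - 275 = 487, and 00111100111 = 256 + 128 + 64 + 32 + 4 + 2 + 1 = 487 ✓



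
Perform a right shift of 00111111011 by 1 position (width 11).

Original: 00111111011 (decimal 507)
Shift right by 1 position
Drop the 1 low bit; fill with zero on the left
Result: 00011111101 (decimal 253)
Equivalent: 507 >> 1 = 507 ÷ 2^1 = 253



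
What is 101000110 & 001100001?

AND: 1 only when both bits are 1
  101000110
& 001100001
-----------
  001000000
Decimal: 326 & 97 = 64



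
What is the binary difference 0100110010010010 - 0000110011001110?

Method 1 - Direct subtraction (column by column from the right: bit − bit − borrow-in; if negative, add 2 and borrow 1 from the next column):
borrow: 0111111110011000
        0100110010010010
-       0000110011001110
------------------------
        0011111111000100

Method 2 - Add two's complement:
Two's complement of 0000110011001110: invert → 1111001100110001, add 1 → 1111001100110010
  0100110010010010
+ 1111001100110010
------------------
 10011111111000100  (end carry out of the top bit = 1)
Discarding the end carry: 0011111111000100
Decimal check:
  0100110010010010 = 16384 + 2048 + 1024 + 128 + 16 + 2 = 19602
  0000110011001110 = 2048 + 1024 + 128 + 64 + 8 + 4 + 2 = 3278
  19602 - 3278 = 16324, and 0011111111000100 = 8192 + 4096 + 2048 + 1024 + 512 + 256 + 128 + 64 + 4 = 16324 ✓



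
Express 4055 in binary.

Using repeated division by 2:
4055 ÷ 2 = 2027 remainder 1
2027 ÷ 2 = 1013 remainder 1
1013 ÷ 2 = 506 remainder 1
506 ÷ 2 = 253 remainder 0
253 ÷ 2 = 126 remainder 1
126 ÷ 2 = 63 remainder 0
63 ÷ 2 = 31 remainder 1
31 ÷ 2 = 15 remainder 1
15 ÷ 2 = 7 remainder 1
7 ÷ 2 = 3 remainder 1
3 ÷ 2 = 1 remainder 1
1 ÷ 2 = 0 remainder 1
Reading remainders bottom to top: 111111010111



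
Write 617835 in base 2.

Using repeated division by 2:
617835 ÷ 2 = 308917 remainder 1
308917 ÷ 2 = 154458 remainder 1
154458 ÷ 2 = 77229 remainder 0
77229 ÷ 2 = 38614 remainder 1
38614 ÷ 2 = 19307 remainder 0
19307 ÷ 2 = 9653 remainder 1
9653 ÷ 2 = 4826 remainder 1
4826 ÷ 2 = 2413 remainder 0
2413 ÷ 2 = 1206 remainder 1
1206 ÷ 2 = 603 remainder 0
603 ÷ 2 = 301 remainder 1
301 ÷ 2 = 150 remainder 1
150 ÷ 2 = 75 remainder 0
75 ÷ 2 = 37 remainder 1
37 ÷ 2 = 18 remainder 1
18 ÷ 2 = 9 remainder 0
9 ÷ 2 = 4 remainder 1
4 ÷ 2 = 2 remainder 0
2 ÷ 2 = 1 remainder 0
1 ÷ 2 = 0 remainder 1
Reading remainders bottom to top: 10010110110101101011



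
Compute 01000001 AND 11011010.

AND: 1 only when both bits are 1
  01000001
& 11011010
----------
  01000000
Decimal: 65 & 218 = 64



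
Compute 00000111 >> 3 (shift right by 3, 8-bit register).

Original: 00000111 (decimal 7)
Shift right by 3 positions
Drop the 3 low bits; fill with zeros on the left
Result: 00000000 (decimal 0)
Equivalent: 7 >> 3 = 7 ÷ 2^3 = 0



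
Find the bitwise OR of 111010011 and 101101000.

OR: 1 when either bit is 1
  111010011
| 101101000
-----------
  111111011
Decimal: 467 | 360 = 507



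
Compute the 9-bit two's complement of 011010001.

Original: 011010001
Step 1 - Invert all bits: 100101110
Step 2 - Add 1: 100101111
Verification: 011010001 + 100101111 = 1000000000; discarding the end carry (carry out of the top bit) leaves the 9-bit value 000000000, as required for x + (-x)



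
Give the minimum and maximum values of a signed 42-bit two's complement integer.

For 42-bit two's complement:
Minimum: -2^41 = -2199023255552
Maximum: 2^41 - 1 = 2199023255551



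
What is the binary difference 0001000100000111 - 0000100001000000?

Method 1 - Direct subtraction (column by column from the right: bit − bit − borrow-in; if negative, add 2 and borrow 1 from the next column):
borrow: 0001000110000000
        0001000100000111
-       0000100001000000
------------------------
        0000100011000111

Method 2 - Add two's complement:
Two's complement of 0000100001000000: invert → 1111011110111111, add 1 → 1111011111000000
  0001000100000111
+ 1111011111000000
------------------
 10000100011000111  (end carry out of the top bit = 1)
Discarding the end carry: 0000100011000111
Decimal check:
  0001000100000111 = 4096 + 256 + 4 + 2 + 1 = 4359
  0000100001000000 = 2048 + 64 = 2112
  4359 - 2112 = 2247, and 0000100011000111 = 2048 + 128 + 64 + 4 + 2 + 1 = 2247 ✓



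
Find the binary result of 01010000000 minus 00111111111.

Method 1 - Direct subtraction (column by column from the right: bit − bit − borrow-in; if negative, add 2 and borrow 1 from the next column):
borrow: 01111111110
        01010000000
-       00111111111
-------------------
        00010000001

Method 2 - Add two's complement:
Two's complement of 00111111111: invert → 11000000000, add 1 → 11000000001
  01010000000
+ 11000000001
-------------
 100010000001  (end carry out of the top bit = 1)
Discarding the end carry: 00010000001
Decimal check:
  01010000000 = 512 + 128 = 640
  00111111111 = 256 + 128 + 64 + 32 + 16 + 8 + 4 + 2 + 1 = 511
  640 - 511 = 129, and 00010000001 = 128 + 1 = 129 ✓



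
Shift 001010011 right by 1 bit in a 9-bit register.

Original: 001010011 (decimal 83)
Shift right by 1 position
Drop the 1 low bit; fill with zero on the left
Result: 000101001 (decimal 41)
Equivalent: 83 >> 1 = 83 ÷ 2^1 = 41



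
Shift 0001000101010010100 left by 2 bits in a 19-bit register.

Original: 0001000101010010100 (decimal 35476)
Shift left by 2 positions
Append 2 zeros on the right
Result: 0100010101001010000 (decimal 141904)
Equivalent: 35476 << 2 = 35476 × 2^2 = 141904



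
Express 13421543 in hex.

Using repeated division by 16 (digits 10–15 are A–F):
13421543 ÷ 16 = 838846 remainder 7
838846 ÷ 16 = 52427 remainder 14 (E)
52427 ÷ 16 = 3276 remainder 11 (B)
3276 ÷ 16 = 204 remainder 12 (C)
204 ÷ 16 = 12 remainder 12 (C)
12 ÷ 16 = 0 remainder 12 (C)
Reading remainders bottom to top: CCCBE7



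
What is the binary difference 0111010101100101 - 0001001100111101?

Method 1 - Direct subtraction (column by column from the right: bit − bit − borrow-in; if negative, add 2 and borrow 1 from the next column):
borrow: 0000010001110000
        0111010101100101
-       0001001100111101
------------------------
        0110001000101000

Method 2 - Add two's complement:
Two's complement of 0001001100111101: invert → 1110110011000010, add 1 → 1110110011000011
  0111010101100101
+ 1110110011000011
------------------
 10110001000101000  (end carry out of the top bit = 1)
Discarding the end carry: 0110001000101000
Decimal check:
  0111010101100101 = 16384 + 8192 + 4096 + 1024 + 256 + 64 + 32 + 4 + 1 = 30053
  0001001100111101 = 4096 + 512 + 256 + 32 + 16 + 8 + 4 + 1 = 4925
  30053 - 4925 = 25128, and 0110001000101000 = 16384 + 8192 + 512 + 32 + 8 = 25128 ✓



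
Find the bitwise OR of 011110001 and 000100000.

OR: 1 when either bit is 1
  011110001
| 000100000
-----------
  011110001
Decimal: 241 | 32 = 241



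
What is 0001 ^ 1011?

XOR: 1 when bits differ
  0001
^ 1011
------
  1010
Decimal: 1 ^ 11 = 10



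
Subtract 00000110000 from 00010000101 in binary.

Method 1 - Direct subtraction (column by column from the right: bit − bit − borrow-in; if negative, add 2 and borrow 1 from the next column):
borrow: 00011100000
        00010000101
-       00000110000
-------------------
        00001010101

Method 2 - Add two's complement:
Two's complement of 00000110000: invert → 11111001111, add 1 → 11111010000
  00010000101
+ 11111010000
-------------
 100001010101  (end carry out of the top bit = 1)
Discarding the end carry: 00001010101
Decimal check:
  00010000101 = 128 + 4 + 1 = 133
  00000110000 = 32 + 16 = 48
  133 - 48 = 85, and 00001010101 = 64 + 16 + 4 + 1 = 85 ✓



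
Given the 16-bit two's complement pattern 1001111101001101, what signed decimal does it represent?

Binary: 1001111101001101
Sign bit: 1 (negative)
Invert: 0110000010110010
Add 1:  0110000010110011
Magnitude: 0110000010110011 = 16384 + 8192 + 128 + 32 + 16 + 2 + 1 = 24755
Value: -24755



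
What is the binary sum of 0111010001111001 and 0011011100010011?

Add column by column from the right: bit + bit + carry-in; write the sum mod 2, carry 1 when the sum is 2 or 3.
carry:  1110100011100110
        0111010001111001
+       0011011100010011
------------------------
       01010101110001100
(the carry out of the leftmost column, 0, becomes the leading bit)
Decimal check:
  0111010001111001 = 16384 + 8192 + 4096 + 1024 + 64 + 32 + 16 + 8 + 1 = 29817
  0011011100010011 = 8192 + 4096 + 1024 + 512 + 256 + 16 + 2 + 1 = 14099
  29817 + 14099 = 43916, and 01010101110001100 = 32768 + 8192 + 2048 + 512 + 256 + 128 + 8 + 4 = 43916 ✓



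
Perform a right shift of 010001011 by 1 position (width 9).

Original: 010001011 (decimal 139)
Shift right by 1 position
Drop the 1 low bit; fill with zero on the left
Result: 001000101 (decimal 69)
Equivalent: 139 >> 1 = 139 ÷ 2^1 = 69



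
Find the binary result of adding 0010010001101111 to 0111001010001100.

Add column by column from the right: bit + bit + carry-in; write the sum mod 2, carry 1 when the sum is 2 or 3.
carry:  1100000000011000
        0010010001101111
+       0111001010001100
------------------------
       01001011011111011
(the carry out of the leftmost column, 0, becomes the leading bit)
Decimal check:
  0010010001101111 = 8192 + 1024 + 64 + 32 + 8 + 4 + 2 + 1 = 9327
  0111001010001100 = 16384 + 8192 + 4096 + 512 + 128 + 8 + 4 = 29324
  9327 + 29324 = 38651, and 01001011011111011 = 32768 + 4096 + 1024 + 512 + 128 + 64 + 32 + 16 + 8 + 2 + 1 = 38651 ✓



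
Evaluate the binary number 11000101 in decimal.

Sum of powers of 2 for each 1-bit:
2^0 + 2^2 + 2^6 + 2^7
= 1 + 4 + 64 + 128
= 197



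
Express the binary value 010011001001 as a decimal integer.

Sum of powers of 2 for each 1-bit:
2^0 + 2^3 + 2^6 + 2^7 + 2^10
= 1 + 8 + 64 + 128 + 1024
= 1225



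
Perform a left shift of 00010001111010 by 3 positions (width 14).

Original: 00010001111010 (decimal 1146)
Shift left by 3 positions
Append 3 zeros on the right
Result: 10001111010000 (decimal 9168)
Equivalent: 1146 << 3 = 1146 × 2^3 = 9168



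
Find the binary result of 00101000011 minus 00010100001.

Method 1 - Direct subtraction (column by column from the right: bit − bit − borrow-in; if negative, add 2 and borrow 1 from the next column):
borrow: 00101000000
        00101000011
-       00010100001
-------------------
        00010100010

Method 2 - Add two's complement:
Two's complement of 00010100001: invert → 11101011110, add 1 → 11101011111
  00101000011
+ 11101011111
-------------
 100010100010  (end carry out of the top bit = 1)
Discarding the end carry: 00010100010
Decimal check:
  00101000011 = 256 + 64 + 2 + 1 = 323
  00010100001 = 128 + 32 + 1 = 161
  323 - 161 = 162, and 00010100010 = 128 + 32 + 2 = 162 ✓



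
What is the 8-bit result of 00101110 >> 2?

Original: 00101110 (decimal 46)
Shift right by 2 positions
Drop the 2 low bits; fill with zeros on the left
Result: 00001011 (decimal 11)
Equivalent: 46 >> 2 = 46 ÷ 2^2 = 11



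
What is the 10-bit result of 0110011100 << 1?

Original: 0110011100 (decimal 412)
Shift left by 1 position
Append 1 zero on the right
Result: 1100111000 (decimal 824)
Equivalent: 412 << 1 = 412 × 2^1 = 824



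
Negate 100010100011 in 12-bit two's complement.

Original (sign bit 1, negative): 100010100011
Step 1 - Invert all bits: 011101011100
Step 2 - Add 1: 011101011101
Verification: 100010100011 + 011101011101 = 1000000000000; discarding the end carry (carry out of the top bit) leaves the 12-bit value 000000000000, as required for x + (-x)



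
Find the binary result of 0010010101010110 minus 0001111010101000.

Method 1 - Direct subtraction (column by column from the right: bit − bit − borrow-in; if negative, add 2 and borrow 1 from the next column):
borrow: 0011110101010000
        0010010101010110
-       0001111010101000
------------------------
        0000011010101110

Method 2 - Add two's complement:
Two's complement of 0001111010101000: invert → 1110000101010111, add 1 → 1110000101011000
  0010010101010110
+ 1110000101011000
------------------
 10000011010101110  (end carry out of the top bit = 1)
Discarding the end carry: 0000011010101110
Decimal check:
  0010010101010110 = 8192 + 1024 + 256 + 64 + 16 + 4 + 2 = 9558
  0001111010101000 = 4096 + 2048 + 1024 + 512 + 128 + 32 + 8 = 7848
  9558 - 7848 = 1710, and 0000011010101110 = 1024 + 512 + 128 + 32 + 8 + 4 + 2 = 1710 ✓



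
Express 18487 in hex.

Using repeated division by 16 (digits 10–15 are A–F):
18487 ÷ 16 = 1155 remainder 7
1155 ÷ 16 = 72 remainder 3
72 ÷ 16 = 4 remainder 8
4 ÷ 16 = 0 remainder 4
Reading remainders bottom to top: 4837



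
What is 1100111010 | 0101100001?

OR: 1 when either bit is 1
  1100111010
| 0101100001
------------
  1101111011
Decimal: 826 | 353 = 891



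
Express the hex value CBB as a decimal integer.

Expand by place value (powers of 16):
Digit values: C = 12, B = 11
CBB = 12 × 16^2 + 11 × 16^1 + 11 × 16^0
= 12 × 256 + 11 × 16 + 11 × 1
= 3072 + 176 + 11
= 3259



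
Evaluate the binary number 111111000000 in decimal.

Sum of powers of 2 for each 1-bit:
2^6 + 2^7 + 2^8 + 2^9 + 2^10 + 2^11
= 64 + 128 + 256 + 512 + 1024 + 2048
= 4032



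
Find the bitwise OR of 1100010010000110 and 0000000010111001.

OR: 1 when either bit is 1
  1100010010000110
| 0000000010111001
------------------
  1100010010111111
Decimal: 50310 | 185 = 50367



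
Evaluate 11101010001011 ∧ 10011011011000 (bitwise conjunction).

AND: 1 only when both bits are 1
  11101010001011
& 10011011011000
----------------
  10001010001000
Decimal: 14987 & 9944 = 8840



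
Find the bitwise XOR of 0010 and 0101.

XOR: 1 when bits differ
  0010
^ 0101
------
  0111
Decimal: 2 ^ 5 = 7



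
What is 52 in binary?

Using repeated division by 2:
52 ÷ 2 = 26 remainder 0
26 ÷ 2 = 13 remainder 0
13 ÷ 2 = 6 remainder 1
6 ÷ 2 = 3 remainder 0
3 ÷ 2 = 1 remainder 1
1 ÷ 2 = 0 remainder 1
Reading remainders bottom to top: 110100



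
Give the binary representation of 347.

Using repeated division by 2:
347 ÷ 2 = 173 remainder 1
173 ÷ 2 = 86 remainder 1
86 ÷ 2 = 43 remainder 0
43 ÷ 2 = 21 remainder 1
21 ÷ 2 = 10 remainder 1
10 ÷ 2 = 5 remainder 0
5 ÷ 2 = 2 remainder 1
2 ÷ 2 = 1 remainder 0
1 ÷ 2 = 0 remainder 1
Reading remainders bottom to top: 101011011



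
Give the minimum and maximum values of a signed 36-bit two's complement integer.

For 36-bit two's complement:
Minimum: -2^35 = -34359738368
Maximum: 2^35 - 1 = 34359738367



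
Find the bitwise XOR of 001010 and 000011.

XOR: 1 when bits differ
  001010
^ 000011
--------
  001001
Decimal: 10 ^ 3 = 9



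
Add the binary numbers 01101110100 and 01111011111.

Add column by column from the right: bit + bit + carry-in; write the sum mod 2, carry 1 when the sum is 2 or 3.
carry:  11111111000
        01101110100
+       01111011111
-------------------
       011101010011
(the carry out of the leftmost column, 0, becomes the leading bit)
Decimal check:
  01101110100 = 512 + 256 + 64 + 32 + 16 + 4 = 884
  01111011111 = 512 + 256 + 128 + 64 + 16 + 8 + 4 + 2 + 1 = 991
  884 + 991 = 1875, and 011101010011 = 1024 + 512 + 256 + 64 + 16 + 2 + 1 = 1875 ✓



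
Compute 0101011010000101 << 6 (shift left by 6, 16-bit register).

Original: 0101011010000101 (decimal 22149)
Shift left by 6 positions
Append 6 zeros on the right and drop the 6 high bits that overflow the 16-bit width
Result: 1010000101000000 (decimal 41280)
Equivalent: 22149 << 6 = 22149 × 2^6 = 1417536, truncated to 16 bits = 41280



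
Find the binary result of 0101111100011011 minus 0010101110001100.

Method 1 - Direct subtraction (column by column from the right: bit − bit − borrow-in; if negative, add 2 and borrow 1 from the next column):
borrow: 0100011100011000
        0101111100011011
-       0010101110001100
------------------------
        0011001110001111

Method 2 - Add two's complement:
Two's complement of 0010101110001100: invert → 1101010001110011, add 1 → 1101010001110100
  0101111100011011
+ 1101010001110100
------------------
 10011001110001111  (end carry out of the top bit = 1)
Discarding the end carry: 0011001110001111
Decimal check:
  0101111100011011 = 16384 + 4096 + 2048 + 1024 + 512 + 256 + 16 + 8 + 2 + 1 = 24347
  0010101110001100 = 8192 + 2048 + 512 + 256 + 128 + 8 + 4 = 11148
  24347 - 11148 = 13199, and 0011001110001111 = 8192 + 4096 + 512 + 256 + 128 + 8 + 4 + 2 + 1 = 13199 ✓



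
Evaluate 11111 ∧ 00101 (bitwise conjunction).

AND: 1 only when both bits are 1
  11111
& 00101
-------
  00101
Decimal: 31 & 5 = 5



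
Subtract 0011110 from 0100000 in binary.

Method 1 - Direct subtraction (column by column from the right: bit − bit − borrow-in; if negative, add 2 and borrow 1 from the next column):
borrow: 0111100
        0100000
-       0011110
---------------
        0000010

Method 2 - Add two's complement:
Two's complement of 0011110: invert → 1100001, add 1 → 1100010
  0100000
+ 1100010
---------
 10000010  (end carry out of the top bit = 1)
Discarding the end carry: 0000010
Decimal check:
  0100000 = 32
  0011110 = 16 + 8 + 4 + 2 = 30
  32 - 30 = 2, and 0000010 = 2 ✓



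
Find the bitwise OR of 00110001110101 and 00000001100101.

OR: 1 when either bit is 1
  00110001110101
| 00000001100101
----------------
  00110001110101
Decimal: 3189 | 101 = 3189



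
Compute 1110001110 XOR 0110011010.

XOR: 1 when bits differ
  1110001110
^ 0110011010
------------
  1000010100
Decimal: 910 ^ 410 = 532



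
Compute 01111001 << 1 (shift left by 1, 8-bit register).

Original: 01111001 (decimal 121)
Shift left by 1 position
Append 1 zero on the right
Result: 11110010 (decimal 242)
Equivalent: 121 << 1 = 121 × 2^1 = 242



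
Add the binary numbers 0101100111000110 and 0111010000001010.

Add column by column from the right: bit + bit + carry-in; write the sum mod 2, carry 1 when the sum is 2 or 3.
carry:  1110000000011100
        0101100111000110
+       0111010000001010
------------------------
       01100110111010000
(the carry out of the leftmost column, 0, becomes the leading bit)
Decimal check:
  0101100111000110 = 16384 + 4096 + 2048 + 256 + 128 + 64 + 4 + 2 = 22982
  0111010000001010 = 16384 + 8192 + 4096 + 1024 + 8 + 2 = 29706
  22982 + 29706 = 52688, and 01100110111010000 = 32768 + 16384 + 2048 + 1024 + 256 + 128 + 64 + 16 = 52688 ✓



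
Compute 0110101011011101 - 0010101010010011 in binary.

Method 1 - Direct subtraction (column by column from the right: bit − bit − borrow-in; if negative, add 2 and borrow 1 from the next column):
borrow: 0000000000000100
        0110101011011101
-       0010101010010011
------------------------
        0100000001001010

Method 2 - Add two's complement:
Two's complement of 0010101010010011: invert → 1101010101101100, add 1 → 1101010101101101
  0110101011011101
+ 1101010101101101
------------------
 10100000001001010  (end carry out of the top bit = 1)
Discarding the end carry: 0100000001001010
Decimal check:
  0110101011011101 = 16384 + 8192 + 2048 + 512 + 128 + 64 + 16 + 8 + 4 + 1 = 27357
  0010101010010011 = 8192 + 2048 + 512 + 128 + 16 + 2 + 1 = 10899
  27357 - 10899 = 16458, and 0100000001001010 = 16384 + 64 + 8 + 2 = 16458 ✓



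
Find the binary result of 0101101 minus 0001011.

Method 1 - Direct subtraction (column by column from the right: bit − bit − borrow-in; if negative, add 2 and borrow 1 from the next column):
borrow: 0000100
        0101101
-       0001011
---------------
        0100010

Method 2 - Add two's complement:
Two's complement of 0001011: invert → 1110100, add 1 → 1110101
  0101101
+ 1110101
---------
 10100010  (end carry out of the top bit = 1)
Discarding the end carry: 0100010
Decimal check:
  0101101 = 32 + 8 + 4 + 1 = 45
  0001011 = 8 + 2 + 1 = 11
  45 - 11 = 34, and 0100010 = 32 + 2 = 34 ✓



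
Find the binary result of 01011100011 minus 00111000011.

Method 1 - Direct subtraction (column by column from the right: bit − bit − borrow-in; if negative, add 2 and borrow 1 from the next column):
borrow: 01000000000
        01011100011
-       00111000011
-------------------
        00100100000

Method 2 - Add two's complement:
Two's complement of 00111000011: invert → 11000111100, add 1 → 11000111101
  01011100011
+ 11000111101
-------------
 100100100000  (end carry out of the top bit = 1)
Discarding the end carry: 00100100000
Decimal check:
  01011100011 = 512 + 128 + 64 + 32 + 2 + 1 = 739
  00111000011 = 256 + 128 + 64 + 2 + 1 = 451
  739 - 451 = 288, and 00100100000 = 256 + 32 = 288 ✓



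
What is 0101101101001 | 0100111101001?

OR: 1 when either bit is 1
  0101101101001
| 0100111101001
---------------
  0101111101001
Decimal: 2921 | 2537 = 3049



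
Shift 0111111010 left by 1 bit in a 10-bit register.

Original: 0111111010 (decimal 506)
Shift left by 1 position
Append 1 zero on the right
Result: 1111110100 (decimal 1012)
Equivalent: 506 << 1 = 506 × 2^1 = 1012



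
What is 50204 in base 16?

Using repeated division by 16 (digits 10–15 are A–F):
50204 ÷ 16 = 3137 remainder 12 (C)
3137 ÷ 16 = 196 remainder 1
196 ÷ 16 = 12 remainder 4
12 ÷ 16 = 0 remainder 12 (C)
Reading remainders bottom to top: C41C



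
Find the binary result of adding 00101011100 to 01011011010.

Add column by column from the right: bit + bit + carry-in; write the sum mod 2, carry 1 when the sum is 2 or 3.
carry:  11110110000
        00101011100
+       01011011010
-------------------
       010000110110
(the carry out of the leftmost column, 0, becomes the leading bit)
Decimal check:
  00101011100 = 256 + 64 + 16 + 8 + 4 = 348
  01011011010 = 512 + 128 + 64 + 16 + 8 + 2 = 730
  348 + 730 = 1078, and 010000110110 = 1024 + 32 + 16 + 4 + 2 = 1078 ✓



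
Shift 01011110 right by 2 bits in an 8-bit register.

Original: 01011110 (decimal 94)
Shift right by 2 positions
Drop the 2 low bits; fill with zeros on the left
Result: 00010111 (decimal 23)
Equivalent: 94 >> 2 = 94 ÷ 2^2 = 23



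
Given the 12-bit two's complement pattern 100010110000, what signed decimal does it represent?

Binary: 100010110000
Sign bit: 1 (negative)
Invert: 011101001111
Add 1:  011101010000
Magnitude: 011101010000 = 1024 + 512 + 256 + 64 + 16 = 1872
Value: -1872



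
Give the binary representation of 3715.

Using repeated division by 2:
3715 ÷ 2 = 1857 remainder 1
1857 ÷ 2 = 928 remainder 1
928 ÷ 2 = 464 remainder 0
464 ÷ 2 = 232 remainder 0
232 ÷ 2 = 116 remainder 0
116 ÷ 2 = 58 remainder 0
58 ÷ 2 = 29 remainder 0
29 ÷ 2 = 14 remainder 1
14 ÷ 2 = 7 remainder 0
7 ÷ 2 = 3 remainder 1
3 ÷ 2 = 1 remainder 1
1 ÷ 2 = 0 remainder 1
Reading remainders bottom to top: 111010000011



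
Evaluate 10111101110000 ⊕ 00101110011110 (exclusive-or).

XOR: 1 when bits differ
  10111101110000
^ 00101110011110
----------------
  10010011101110
Decimal: 12144 ^ 2974 = 9454



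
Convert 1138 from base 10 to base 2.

Using repeated division by 2:
1138 ÷ 2 = 569 remainder 0
569 ÷ 2 = 284 remainder 1
284 ÷ 2 = 142 remainder 0
142 ÷ 2 = 71 remainder 0
71 ÷ 2 = 35 remainder 1
35 ÷ 2 = 17 remainder 1
17 ÷ 2 = 8 remainder 1
8 ÷ 2 = 4 remainder 0
4 ÷ 2 = 2 remainder 0
2 ÷ 2 = 1 remainder 0
1 ÷ 2 = 0 remainder 1
Reading remainders bottom to top: 10001110010



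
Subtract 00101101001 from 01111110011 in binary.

Method 1 - Direct subtraction (column by column from the right: bit − bit − borrow-in; if negative, add 2 and borrow 1 from the next column):
borrow: 00000010000
        01111110011
-       00101101001
-------------------
        01010001010

Method 2 - Add two's complement:
Two's complement of 00101101001: invert → 11010010110, add 1 → 11010010111
  01111110011
+ 11010010111
-------------
 101010001010  (end carry out of the top bit = 1)
Discarding the end carry: 01010001010
Decimal check:
  01111110011 = 512 + 256 + 128 + 64 + 32 + 16 + 2 + 1 = 1011
  00101101001 = 256 + 64 + 32 + 8 + 1 = 361
  1011 - 361 = 650, and 01010001010 = 512 + 128 + 8 + 2 = 650 ✓



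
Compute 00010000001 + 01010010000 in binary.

Add column by column from the right: bit + bit + carry-in; write the sum mod 2, carry 1 when the sum is 2 or 3.
carry:  00100000000
        00010000001
+       01010010000
-------------------
       001100010001
(the carry out of the leftmost column, 0, becomes the leading bit)
Decimal check:
  00010000001 = 128 + 1 = 129
  01010010000 = 512 + 128 + 16 = 656
  129 + 656 = 785, and 001100010001 = 512 + 256 + 16 + 1 = 785 ✓



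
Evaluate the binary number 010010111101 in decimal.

Sum of powers of 2 for each 1-bit:
2^0 + 2^2 + 2^3 + 2^4 + 2^5 + 2^7 + 2^10
= 1 + 4 + 8 + 16 + 32 + 128 + 1024
= 1213



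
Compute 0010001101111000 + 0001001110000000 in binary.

Add column by column from the right: bit + bit + carry-in; write the sum mod 2, carry 1 when the sum is 2 or 3.
carry:  0000011000000000
        0010001101111000
+       0001001110000000
------------------------
       00011011011111000
(the carry out of the leftmost column, 0, becomes the leading bit)
Decimal check:
  0010001101111000 = 8192 + 512 + 256 + 64 + 32 + 16 + 8 = 9080
  0001001110000000 = 4096 + 512 + 256 + 128 = 4992
  9080 + 4992 = 14072, and 00011011011111000 = 8192 + 4096 + 1024 + 512 + 128 + 64 + 32 + 16 + 8 = 14072 ✓



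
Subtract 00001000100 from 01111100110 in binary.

Method 1 - Direct subtraction (column by column from the right: bit − bit − borrow-in; if negative, add 2 and borrow 1 from the next column):
borrow: 00000000000
        01111100110
-       00001000100
-------------------
        01110100010

Method 2 - Add two's complement:
Two's complement of 00001000100: invert → 11110111011, add 1 → 11110111100
  01111100110
+ 11110111100
-------------
 101110100010  (end carry out of the top bit = 1)
Discarding the end carry: 01110100010
Decimal check:
  01111100110 = 512 + 256 + 128 + 64 + 32 + 4 + 2 = 998
  00001000100 = 64 + 4 = 68
  998 - 68 = 930, and 01110100010 = 512 + 256 + 128 + 32 + 2 = 930 ✓



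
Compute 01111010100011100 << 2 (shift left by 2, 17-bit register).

Original: 01111010100011100 (decimal 62748)
Shift left by 2 positions
Append 2 zeros on the right and drop the 2 high bits that overflow the 17-bit width
Result: 11101010001110000 (decimal 119920)
Equivalent: 62748 << 2 = 62748 × 2^2 = 250992, truncated to 17 bits = 119920



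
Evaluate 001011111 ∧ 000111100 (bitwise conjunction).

AND: 1 only when both bits are 1
  001011111
& 000111100
-----------
  000011100
Decimal: 95 & 60 = 28



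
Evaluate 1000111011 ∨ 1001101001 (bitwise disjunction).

OR: 1 when either bit is 1
  1000111011
| 1001101001
------------
  1001111011
Decimal: 571 | 617 = 635



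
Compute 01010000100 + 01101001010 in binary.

Add column by column from the right: bit + bit + carry-in; write the sum mod 2, carry 1 when the sum is 2 or 3.
carry:  10000000000
        01010000100
+       01101001010
-------------------
       010111001110
(the carry out of the leftmost column, 0, becomes the leading bit)
Decimal check:
  01010000100 = 512 + 128 + 4 = 644
  01101001010 = 512 + 256 + 64 + 8 + 2 = 842
  644 + 842 = 1486, and 010111001110 = 1024 + 256 + 128 + 64 + 8 + 4 + 2 = 1486 ✓



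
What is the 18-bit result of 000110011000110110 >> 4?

Original: 000110011000110110 (decimal 26166)
Shift right by 4 positions
Drop the 4 low bits; fill with zeros on the left
Result: 000000011001100011 (decimal 1635)
Equivalent: 26166 >> 4 = 26166 ÷ 2^4 = 1635



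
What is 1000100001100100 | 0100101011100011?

OR: 1 when either bit is 1
  1000100001100100
| 0100101011100011
------------------
  1100101011100111
Decimal: 34916 | 19171 = 51943



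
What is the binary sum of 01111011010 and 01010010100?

Add column by column from the right: bit + bit + carry-in; write the sum mod 2, carry 1 when the sum is 2 or 3.
carry:  11100100000
        01111011010
+       01010010100
-------------------
       011001101110
(the carry out of the leftmost column, 0, becomes the leading bit)
Decimal check:
  01111011010 = 512 + 256 + 128 + 64 + 16 + 8 + 2 = 986
  01010010100 = 512 + 128 + 16 + 4 = 660
  986 + 660 = 1646, and 011001101110 = 1024 + 512 + 64 + 32 + 8 + 4 + 2 = 1646 ✓

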